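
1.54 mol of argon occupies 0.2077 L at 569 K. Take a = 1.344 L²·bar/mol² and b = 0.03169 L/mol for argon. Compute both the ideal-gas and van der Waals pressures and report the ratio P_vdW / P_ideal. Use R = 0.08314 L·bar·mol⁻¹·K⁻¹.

Ideal: P_ideal = nRT/V = (1.54)(0.08314)(569)/0.2077 = 350.757 bar
vdW: P = nRT/(V − nb) − a n²/V² = 72.8523/0.158897 − 3.18743/0.0431393 = 458.488 − 73.8869 = 384.601 bar
Ratio = 384.601/350.757 = 1.096

P_vdW / P_ideal ≈ 1.096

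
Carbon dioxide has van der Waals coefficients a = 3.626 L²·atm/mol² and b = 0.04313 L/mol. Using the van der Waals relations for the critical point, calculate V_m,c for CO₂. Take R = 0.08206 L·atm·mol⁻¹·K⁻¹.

For a van der Waals gas, V_m,c = 3b.
V_m,c = 3×0.04313 = 0.1294 L/mol

V_m,c ≈ 0.1294 L/mol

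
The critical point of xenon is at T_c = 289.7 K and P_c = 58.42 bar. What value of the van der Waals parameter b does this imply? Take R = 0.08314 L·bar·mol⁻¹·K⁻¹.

b ≈ 0.05154 L/mol

From T_c = 8a/(27Rb) and P_c = a/(27b²): b = R T_c/(8 P_c).
b = (0.08314)(289.7)/(8×58.42) = 24.086/467.36 = 0.05154 L/mol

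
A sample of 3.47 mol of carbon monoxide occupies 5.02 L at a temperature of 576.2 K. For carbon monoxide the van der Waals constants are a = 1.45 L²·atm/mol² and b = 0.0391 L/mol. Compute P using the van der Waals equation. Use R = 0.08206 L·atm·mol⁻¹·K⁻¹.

P = nRT/(V − nb) − a n²/V²
nRT/(V − nb) = (3.47)(0.08206)(576.2)/(5.02 − 3.47×0.0391) = 164.07/4.8843 = 33.591 atm
a n²/V² = (1.45)(3.47)²/(5.02)² = 0.69282 atm
P = 33.591 − 0.69282 = 32.90 atm

P ≈ 32.90 atm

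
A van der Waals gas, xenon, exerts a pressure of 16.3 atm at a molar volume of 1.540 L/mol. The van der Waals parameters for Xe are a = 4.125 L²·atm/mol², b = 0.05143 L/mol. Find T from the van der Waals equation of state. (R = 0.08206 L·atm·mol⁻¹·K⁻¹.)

T ≈ 327.2 K

T = (P + a/V_m²)(V_m − b)/R
P + a/V_m² = 16.3 + 4.125/(1.540)² = 18.039 atm
V_m − b = 1.540 − 0.05143 = 1.4886 L/mol
T = (18.039)(1.4886)/0.08206 = 327.2 K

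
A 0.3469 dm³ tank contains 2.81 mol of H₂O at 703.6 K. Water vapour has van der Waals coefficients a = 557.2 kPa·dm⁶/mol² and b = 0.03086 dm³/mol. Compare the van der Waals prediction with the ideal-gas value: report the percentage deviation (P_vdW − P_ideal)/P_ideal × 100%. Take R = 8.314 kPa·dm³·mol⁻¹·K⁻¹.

-43.83 %

Ideal: P_ideal = nRT/V = (2.81)(8.314)(703.6)/0.3469 = 47384.7 kPa
vdW: P = nRT/(V − nb) − a n²/V² = 16437.7/0.260183 − 4399.71/0.120340 = 63177.5 − 36560.7 = 26616.8 kPa
% deviation = (26616.8 − 47384.7)/47384.7 × 100% = -43.83%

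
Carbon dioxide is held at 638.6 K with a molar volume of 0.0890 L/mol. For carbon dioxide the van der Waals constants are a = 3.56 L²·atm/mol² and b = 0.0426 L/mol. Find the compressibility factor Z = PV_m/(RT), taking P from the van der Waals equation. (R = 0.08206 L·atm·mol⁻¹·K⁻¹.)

Z ≈ 1.155

P = RT/(V_m − b) − a/V_m² = (0.08206)(638.6)/(0.0890 − 0.0426) − 3.56/(0.0890)²
  = 52.404/0.046400 − 449.44 = 1129.4 − 449.44 = 680.0 atm
Z = PV_m/(RT) = (680.0)(0.0890)/((0.08206)(638.6)) = 60.520/52.404 = 1.155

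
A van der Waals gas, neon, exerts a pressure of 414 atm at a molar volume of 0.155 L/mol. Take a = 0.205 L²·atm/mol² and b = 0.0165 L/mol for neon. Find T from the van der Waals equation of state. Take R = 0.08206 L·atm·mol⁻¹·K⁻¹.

T ≈ 713.1 K

T = (P + a/V_m²)(V_m − b)/R
P + a/V_m² = 414 + 0.205/(0.155)² = 422.53 atm
V_m − b = 0.155 − 0.0165 = 0.13850 L/mol
T = (422.53)(0.13850)/0.08206 = 713.1 K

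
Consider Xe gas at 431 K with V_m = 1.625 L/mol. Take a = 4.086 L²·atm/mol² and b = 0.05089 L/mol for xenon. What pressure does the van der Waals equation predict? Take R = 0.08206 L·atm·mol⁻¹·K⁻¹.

P = RT/(V_m − b) − a/V_m²
RT/(V_m − b) = (0.08206)(431)/(1.625 − 0.05089) = 35.368/1.5741 = 22.469 atm
a/V_m² = 4.086/(1.625)² = 1.5474 atm
P = 22.469 − 1.5474 = 20.92 atm

P ≈ 20.92 atm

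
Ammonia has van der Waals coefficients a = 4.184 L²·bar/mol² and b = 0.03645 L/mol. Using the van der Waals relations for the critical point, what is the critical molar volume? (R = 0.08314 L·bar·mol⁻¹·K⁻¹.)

For a van der Waals gas, V_m,c = 3b.
V_m,c = 3×0.03645 = 0.1094 L/mol

V_m,c ≈ 0.1094 L/mol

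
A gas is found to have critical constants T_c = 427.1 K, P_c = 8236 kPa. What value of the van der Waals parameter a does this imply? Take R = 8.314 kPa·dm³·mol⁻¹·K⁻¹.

a ≈ 645.9 kPa·dm⁶/mol²

From T_c = 8a/(27Rb) and P_c = a/(27b²): a = 27 R² T_c²/(64 P_c).
a = 27×(8.314)²×(427.1)²/(64×8236) = 340441854/527104 = 645.9 kPa·dm⁶/mol²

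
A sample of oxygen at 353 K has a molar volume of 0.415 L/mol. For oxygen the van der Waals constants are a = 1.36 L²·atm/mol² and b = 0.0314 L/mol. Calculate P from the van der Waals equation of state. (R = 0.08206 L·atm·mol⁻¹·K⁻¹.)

P ≈ 67.62 atm

P = RT/(V_m − b) − a/V_m²
RT/(V_m − b) = (0.08206)(353)/(0.415 − 0.0314) = 28.967/0.38360 = 75.514 atm
a/V_m² = 1.36/(0.415)² = 7.8966 atm
P = 75.514 − 7.8966 = 67.62 atm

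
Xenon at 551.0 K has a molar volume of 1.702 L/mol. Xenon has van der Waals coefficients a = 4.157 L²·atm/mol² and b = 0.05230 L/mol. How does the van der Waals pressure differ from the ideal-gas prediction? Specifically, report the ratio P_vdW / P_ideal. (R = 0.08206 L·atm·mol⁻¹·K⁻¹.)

P_vdW / P_ideal ≈ 0.9777

Ideal: P_ideal = RT/V_m = (0.08206)(551.0)/1.702 = 26.5658 atm
vdW: P = RT/(V_m − b) − a/V_m² = 45.2151/1.64970 − 4.157/2.89680 = 27.4081 − 1.43503 = 25.9731 atm
Ratio = 25.9731/26.5658 = 0.9777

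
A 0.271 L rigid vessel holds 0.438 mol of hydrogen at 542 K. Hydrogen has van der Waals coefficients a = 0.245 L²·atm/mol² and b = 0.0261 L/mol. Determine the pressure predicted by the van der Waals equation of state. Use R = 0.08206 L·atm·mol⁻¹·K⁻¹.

P = nRT/(V − nb) − a n²/V²
nRT/(V − nb) = (0.438)(0.08206)(542)/(0.271 − 0.438×0.0261) = 19.481/0.25957 = 75.051 atm
a n²/V² = (0.245)(0.438)²/(0.271)² = 0.63999 atm
P = 75.051 − 0.63999 = 74.41 atm

P ≈ 74.41 atm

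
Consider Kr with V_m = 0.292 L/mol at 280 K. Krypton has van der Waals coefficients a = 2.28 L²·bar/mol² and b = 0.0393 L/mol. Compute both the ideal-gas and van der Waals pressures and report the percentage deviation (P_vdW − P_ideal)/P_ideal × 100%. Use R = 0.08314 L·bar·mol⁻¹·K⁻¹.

-17.99 %

Ideal: P_ideal = RT/V_m = (0.08314)(280)/0.292 = 79.7233 bar
vdW: P = RT/(V_m − b) − a/V_m² = 23.2792/0.252700 − 2.28/0.0852640 = 92.1219 − 26.7405 = 65.3814 bar
% deviation = (65.3814 − 79.7233)/79.7233 × 100% = -17.99%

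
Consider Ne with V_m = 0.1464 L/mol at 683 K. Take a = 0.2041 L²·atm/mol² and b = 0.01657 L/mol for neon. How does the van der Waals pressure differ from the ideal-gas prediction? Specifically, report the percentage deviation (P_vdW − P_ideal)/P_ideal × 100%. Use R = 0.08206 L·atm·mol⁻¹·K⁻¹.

Ideal: P_ideal = RT/V_m = (0.08206)(683)/0.1464 = 382.835 atm
vdW: P = RT/(V_m − b) − a/V_m² = 56.0470/0.129830 − 0.2041/0.0214330 = 431.695 − 9.52270 = 422.172 atm
% deviation = (422.172 − 382.835)/382.835 × 100% = 10.28%

10.28 %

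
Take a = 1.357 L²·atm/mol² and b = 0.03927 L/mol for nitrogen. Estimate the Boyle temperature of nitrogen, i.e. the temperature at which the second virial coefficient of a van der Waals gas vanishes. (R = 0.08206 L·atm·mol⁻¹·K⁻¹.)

For a van der Waals gas the second virial coefficient B₂ = b − a/(RT) vanishes at T_B = a/(Rb).
T_B = 1.357/(0.08206×0.03927) = 1.357/0.0032225 = 421.1 K

T_B ≈ 421.1 K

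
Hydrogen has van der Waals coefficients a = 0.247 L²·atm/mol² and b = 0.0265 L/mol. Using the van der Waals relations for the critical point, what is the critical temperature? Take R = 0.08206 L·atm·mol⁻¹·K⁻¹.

T_c ≈ 33.65 K

For a van der Waals gas, T_c = 8a/(27Rb).
T_c = 8×0.247/(27×0.08206×0.0265) = 1.9760/0.058714 = 33.65 K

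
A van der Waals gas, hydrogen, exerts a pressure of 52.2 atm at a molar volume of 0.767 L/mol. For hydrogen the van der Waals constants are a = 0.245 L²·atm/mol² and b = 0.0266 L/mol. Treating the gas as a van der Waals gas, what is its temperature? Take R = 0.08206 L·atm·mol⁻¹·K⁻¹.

T = (P + a/V_m²)(V_m − b)/R
P + a/V_m² = 52.2 + 0.245/(0.767)² = 52.616 atm
V_m − b = 0.767 − 0.0266 = 0.74040 L/mol
T = (52.616)(0.74040)/0.08206 = 474.7 K

T ≈ 474.7 K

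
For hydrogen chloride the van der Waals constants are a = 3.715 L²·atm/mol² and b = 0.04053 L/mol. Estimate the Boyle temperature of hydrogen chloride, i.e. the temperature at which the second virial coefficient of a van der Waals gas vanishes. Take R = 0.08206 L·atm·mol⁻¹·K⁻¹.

For a van der Waals gas the second virial coefficient B₂ = b − a/(RT) vanishes at T_B = a/(Rb).
T_B = 3.715/(0.08206×0.04053) = 3.715/0.0033259 = 1117 K

T_B ≈ 1117 K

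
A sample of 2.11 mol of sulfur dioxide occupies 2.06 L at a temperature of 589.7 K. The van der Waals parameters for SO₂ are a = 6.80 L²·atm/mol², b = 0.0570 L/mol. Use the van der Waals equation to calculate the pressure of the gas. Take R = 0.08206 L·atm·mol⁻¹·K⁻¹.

P = nRT/(V − nb) − a n²/V²
nRT/(V − nb) = (2.11)(0.08206)(589.7)/(2.06 − 2.11×0.0570) = 102.10/1.9397 = 52.637 atm
a n²/V² = (6.80)(2.11)²/(2.06)² = 7.1341 atm
P = 52.637 − 7.1341 = 45.50 atm

P ≈ 45.50 atm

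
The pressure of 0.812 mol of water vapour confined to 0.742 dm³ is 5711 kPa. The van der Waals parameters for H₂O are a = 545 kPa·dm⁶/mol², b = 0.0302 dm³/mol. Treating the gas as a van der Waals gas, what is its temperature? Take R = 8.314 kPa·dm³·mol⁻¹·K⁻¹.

T = (P + a n²/V²)(V − nb)/(nR)
P + a n²/V² = 5711 + (545)(0.812)²/(0.742)² = 6363.7 kPa
V − nb = 0.742 − (0.812)(0.0302) = 0.71748 dm³
T = (6363.7)(0.71748)/((0.812)(8.314)) = 676.3 K

T ≈ 676.3 K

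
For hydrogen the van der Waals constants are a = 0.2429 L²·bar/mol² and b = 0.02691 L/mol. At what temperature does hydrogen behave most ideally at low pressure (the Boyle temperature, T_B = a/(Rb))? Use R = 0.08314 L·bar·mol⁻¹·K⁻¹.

T_B ≈ 108.6 K

For a van der Waals gas the second virial coefficient B₂ = b − a/(RT) vanishes at T_B = a/(Rb).
T_B = 0.2429/(0.08314×0.02691) = 0.2429/0.0022373 = 108.6 K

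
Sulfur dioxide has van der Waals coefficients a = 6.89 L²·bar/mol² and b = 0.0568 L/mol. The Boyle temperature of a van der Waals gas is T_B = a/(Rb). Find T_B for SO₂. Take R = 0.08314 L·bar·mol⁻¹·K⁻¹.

For a van der Waals gas the second virial coefficient B₂ = b − a/(RT) vanishes at T_B = a/(Rb).
T_B = 6.89/(0.08314×0.0568) = 6.89/0.0047224 = 1459 K

T_B ≈ 1459 K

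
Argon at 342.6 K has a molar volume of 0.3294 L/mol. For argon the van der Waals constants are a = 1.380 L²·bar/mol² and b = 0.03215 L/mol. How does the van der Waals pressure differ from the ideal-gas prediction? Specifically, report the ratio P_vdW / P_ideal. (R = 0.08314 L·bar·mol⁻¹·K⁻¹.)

P_vdW / P_ideal ≈ 0.9611

Ideal: P_ideal = RT/V_m = (0.08314)(342.6)/0.3294 = 86.4717 bar
vdW: P = RT/(V_m − b) − a/V_m² = 28.4838/0.297250 − 1.380/0.108504 = 95.8244 − 12.7184 = 83.1060 bar
Ratio = 83.1060/86.4717 = 0.9611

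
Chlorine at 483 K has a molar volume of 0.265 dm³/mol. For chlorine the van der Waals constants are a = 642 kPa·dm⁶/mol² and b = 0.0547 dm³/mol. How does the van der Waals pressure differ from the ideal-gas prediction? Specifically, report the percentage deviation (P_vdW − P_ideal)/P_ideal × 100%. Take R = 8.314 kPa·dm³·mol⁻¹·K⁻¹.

Ideal: P_ideal = RT/V_m = (8.314)(483)/0.265 = 15153.4 kPa
vdW: P = RT/(V_m − b) − a/V_m² = 4015.66/0.210300 − 642/0.0702250 = 19094.9 − 9142.04 = 9952.9 kPa
% deviation = (9952.9 − 15153.4)/15153.4 × 100% = -34.32%

-34.32 %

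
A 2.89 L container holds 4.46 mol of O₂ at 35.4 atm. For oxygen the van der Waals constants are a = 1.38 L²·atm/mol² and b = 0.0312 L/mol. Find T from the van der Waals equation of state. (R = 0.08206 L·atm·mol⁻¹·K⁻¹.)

T = (P + a n²/V²)(V − nb)/(nR)
P + a n²/V² = 35.4 + (1.38)(4.46)²/(2.89)² = 38.687 atm
V − nb = 2.89 − (4.46)(0.0312) = 2.7508 L
T = (38.687)(2.7508)/((4.46)(0.08206)) = 290.8 K

T ≈ 290.8 K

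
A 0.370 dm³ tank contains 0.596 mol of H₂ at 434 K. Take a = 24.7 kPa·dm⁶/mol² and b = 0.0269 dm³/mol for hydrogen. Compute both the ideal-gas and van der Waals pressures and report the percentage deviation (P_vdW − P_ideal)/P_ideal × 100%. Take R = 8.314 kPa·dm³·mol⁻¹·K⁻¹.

3.43 %

Ideal: P_ideal = nRT/V = (0.596)(8.314)(434)/0.370 = 5812.25 kPa
vdW: P = nRT/(V − nb) − a n²/V² = 2150.53/0.353968 − 8.77384/0.136900 = 6075.49 − 64.0894 = 6011.40 kPa
% deviation = (6011.40 − 5812.25)/5812.25 × 100% = 3.43%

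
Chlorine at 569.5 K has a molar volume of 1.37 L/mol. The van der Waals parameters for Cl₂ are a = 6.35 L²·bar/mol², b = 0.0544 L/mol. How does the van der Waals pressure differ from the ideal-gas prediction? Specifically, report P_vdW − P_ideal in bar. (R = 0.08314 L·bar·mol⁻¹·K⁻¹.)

ΔP ≈ -1.954 bar

Ideal: P_ideal = RT/V_m = (0.08314)(569.5)/1.37 = 34.5608 bar
vdW: P = RT/(V_m − b) − a/V_m² = 47.3482/1.31560 − 6.35/1.87690 = 35.9898 − 3.38324 = 32.6066 bar
ΔP = 32.6066 − 34.5608 = -1.954 bar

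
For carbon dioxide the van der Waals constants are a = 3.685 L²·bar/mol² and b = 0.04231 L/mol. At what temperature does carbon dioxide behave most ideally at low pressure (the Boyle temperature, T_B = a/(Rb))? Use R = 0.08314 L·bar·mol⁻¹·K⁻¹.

For a van der Waals gas the second virial coefficient B₂ = b − a/(RT) vanishes at T_B = a/(Rb).
T_B = 3.685/(0.08314×0.04231) = 3.685/0.0035177 = 1048 K

T_B ≈ 1048 K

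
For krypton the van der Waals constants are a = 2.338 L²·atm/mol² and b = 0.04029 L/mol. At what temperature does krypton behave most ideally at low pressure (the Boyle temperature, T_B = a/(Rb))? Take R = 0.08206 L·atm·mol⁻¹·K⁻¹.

T_B ≈ 707.2 K

For a van der Waals gas the second virial coefficient B₂ = b − a/(RT) vanishes at T_B = a/(Rb).
T_B = 2.338/(0.08206×0.04029) = 2.338/0.0033062 = 707.2 K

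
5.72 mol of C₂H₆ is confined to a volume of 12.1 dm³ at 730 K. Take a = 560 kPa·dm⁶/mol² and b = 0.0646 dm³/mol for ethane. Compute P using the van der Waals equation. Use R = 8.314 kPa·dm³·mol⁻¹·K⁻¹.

P = nRT/(V − nb) − a n²/V²
nRT/(V − nb) = (5.72)(8.314)(730)/(12.1 − 5.72×0.0646) = 34716/11.730 = 2959.6 kPa
a n²/V² = (560)(5.72)²/(12.1)² = 125.14 kPa
P = 2959.6 − 125.14 = 2834 kPa

P ≈ 2834 kPa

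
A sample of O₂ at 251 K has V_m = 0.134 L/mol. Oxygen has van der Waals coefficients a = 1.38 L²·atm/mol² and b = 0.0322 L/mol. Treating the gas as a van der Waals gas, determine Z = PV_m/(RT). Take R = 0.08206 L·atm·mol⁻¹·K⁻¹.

P = RT/(V_m − b) − a/V_m² = (0.08206)(251)/(0.134 − 0.0322) − 1.38/(0.134)²
  = 20.597/0.10180 − 76.855 = 202.33 − 76.855 = 125.48 atm
Z = PV_m/(RT) = (125.48)(0.134)/((0.08206)(251)) = 16.814/20.597 = 0.8163

Z ≈ 0.8163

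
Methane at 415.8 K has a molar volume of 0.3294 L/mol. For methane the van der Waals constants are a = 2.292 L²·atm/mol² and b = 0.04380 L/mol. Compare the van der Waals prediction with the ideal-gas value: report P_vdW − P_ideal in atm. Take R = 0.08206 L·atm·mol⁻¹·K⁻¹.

Ideal: P_ideal = RT/V_m = (0.08206)(415.8)/0.3294 = 103.584 atm
vdW: P = RT/(V_m − b) − a/V_m² = 34.1205/0.285600 − 2.292/0.108504 = 119.470 − 21.1236 = 98.346 atm
ΔP = 98.346 − 103.584 = -5.24 atm

ΔP ≈ -5.24 atm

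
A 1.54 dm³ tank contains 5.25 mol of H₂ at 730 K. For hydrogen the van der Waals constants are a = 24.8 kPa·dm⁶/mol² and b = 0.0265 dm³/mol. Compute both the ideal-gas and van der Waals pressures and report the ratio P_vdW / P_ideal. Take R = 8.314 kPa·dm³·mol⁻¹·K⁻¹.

P_vdW / P_ideal ≈ 1.085

Ideal: P_ideal = nRT/V = (5.25)(8.314)(730)/1.54 = 20690.5 kPa
vdW: P = nRT/(V − nb) − a n²/V² = 31863.4/1.40088 − 683.550/2.37160 = 22745.3 − 288.223 = 22457.1 kPa
Ratio = 22457.1/20690.5 = 1.085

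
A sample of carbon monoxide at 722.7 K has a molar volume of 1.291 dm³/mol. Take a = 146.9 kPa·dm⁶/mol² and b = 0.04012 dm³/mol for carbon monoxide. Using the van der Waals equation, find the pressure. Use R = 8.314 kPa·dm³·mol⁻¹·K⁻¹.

P = RT/(V_m − b) − a/V_m²
RT/(V_m − b) = (8.314)(722.7)/(1.291 − 0.04012) = 6008.5/1.2509 = 4803.3 kPa
a/V_m² = 146.9/(1.291)² = 88.139 kPa
P = 4803.3 − 88.139 = 4715 kPa

P ≈ 4715 kPa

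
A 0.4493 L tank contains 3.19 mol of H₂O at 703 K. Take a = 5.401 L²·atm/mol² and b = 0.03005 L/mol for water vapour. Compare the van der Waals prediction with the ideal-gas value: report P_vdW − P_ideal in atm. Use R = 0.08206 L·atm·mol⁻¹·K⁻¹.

ΔP ≈ -161.2 atm

Ideal: P_ideal = nRT/V = (3.19)(0.08206)(703)/0.4493 = 409.582 atm
vdW: P = nRT/(V − nb) − a n²/V² = 184.025/0.353441 − 54.9611/0.201870 = 520.667 − 272.260 = 248.407 atm
ΔP = 248.407 − 409.582 = -161.2 atm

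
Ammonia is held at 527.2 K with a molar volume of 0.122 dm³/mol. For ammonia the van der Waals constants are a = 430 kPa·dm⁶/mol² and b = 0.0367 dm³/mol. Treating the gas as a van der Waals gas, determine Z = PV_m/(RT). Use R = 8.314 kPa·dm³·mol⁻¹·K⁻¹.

P = RT/(V_m − b) − a/V_m² = (8.314)(527.2)/(0.122 − 0.0367) − 430/(0.122)²
  = 4383.1/0.085300 − 28890 = 51385 − 28890 = 22495 kPa
Z = PV_m/(RT) = (22495)(0.122)/((8.314)(527.2)) = 2744.4/4383.1 = 0.6261

Z ≈ 0.6261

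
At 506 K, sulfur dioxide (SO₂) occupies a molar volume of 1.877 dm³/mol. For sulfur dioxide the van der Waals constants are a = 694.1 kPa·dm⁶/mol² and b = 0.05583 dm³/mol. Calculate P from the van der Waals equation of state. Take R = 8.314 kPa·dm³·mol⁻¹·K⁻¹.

P ≈ 2113 kPa

P = RT/(V_m − b) − a/V_m²
RT/(V_m − b) = (8.314)(506)/(1.877 − 0.05583) = 4206.9/1.8212 = 2310.0 kPa
a/V_m² = 694.1/(1.877)² = 197.01 kPa
P = 2310.0 − 197.01 = 2113 kPa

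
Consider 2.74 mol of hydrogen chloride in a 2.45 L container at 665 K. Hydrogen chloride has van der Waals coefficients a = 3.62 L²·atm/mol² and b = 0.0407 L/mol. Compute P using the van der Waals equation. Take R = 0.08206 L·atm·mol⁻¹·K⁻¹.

P ≈ 59.41 atm

P = nRT/(V − nb) − a n²/V²
nRT/(V − nb) = (2.74)(0.08206)(665)/(2.45 − 2.74×0.0407) = 149.52/2.3385 = 63.938 atm
a n²/V² = (3.62)(2.74)²/(2.45)² = 4.5277 atm
P = 63.938 − 4.5277 = 59.41 atm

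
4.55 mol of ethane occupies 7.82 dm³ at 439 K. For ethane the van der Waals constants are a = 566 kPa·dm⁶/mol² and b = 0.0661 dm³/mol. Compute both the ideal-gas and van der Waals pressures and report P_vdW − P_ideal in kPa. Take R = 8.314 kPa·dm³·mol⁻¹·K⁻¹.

Ideal: P_ideal = nRT/V = (4.55)(8.314)(439)/7.82 = 2123.63 kPa
vdW: P = nRT/(V − nb) − a n²/V² = 16606.8/7.51925 − 11717.6/61.1524 = 2208.57 − 191.613 = 2016.96 kPa
ΔP = 2016.96 − 2123.63 = -106.7 kPa

ΔP ≈ -106.7 kPa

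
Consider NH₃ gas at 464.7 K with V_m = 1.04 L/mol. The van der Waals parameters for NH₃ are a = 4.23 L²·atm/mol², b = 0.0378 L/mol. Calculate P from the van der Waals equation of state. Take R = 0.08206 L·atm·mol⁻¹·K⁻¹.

P = RT/(V_m − b) − a/V_m²
RT/(V_m − b) = (0.08206)(464.7)/(1.04 − 0.0378) = 38.133/1.0022 = 38.049 atm
a/V_m² = 4.23/(1.04)² = 3.9109 atm
P = 38.049 − 3.9109 = 34.14 atm

P ≈ 34.14 atm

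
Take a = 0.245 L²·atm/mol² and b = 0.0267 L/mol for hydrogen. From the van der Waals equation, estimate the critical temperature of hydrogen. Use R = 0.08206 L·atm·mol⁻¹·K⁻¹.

For a van der Waals gas, T_c = 8a/(27Rb).
T_c = 8×0.245/(27×0.08206×0.0267) = 1.9600/0.059157 = 33.13 K

T_c ≈ 33.13 K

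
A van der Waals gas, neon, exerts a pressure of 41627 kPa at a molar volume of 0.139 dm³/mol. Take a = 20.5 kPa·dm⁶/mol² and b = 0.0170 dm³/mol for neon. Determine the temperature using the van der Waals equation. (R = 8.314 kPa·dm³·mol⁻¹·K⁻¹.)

T ≈ 626.4 K

T = (P + a/V_m²)(V_m − b)/R
P + a/V_m² = 41627 + 20.5/(0.139)² = 42688 kPa
V_m − b = 0.139 − 0.0170 = 0.12200 dm³/mol
T = (42688)(0.12200)/8.314 = 626.4 K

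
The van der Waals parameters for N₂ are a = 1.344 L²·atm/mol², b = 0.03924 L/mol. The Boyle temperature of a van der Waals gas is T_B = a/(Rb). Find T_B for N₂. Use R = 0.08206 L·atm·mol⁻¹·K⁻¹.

T_B ≈ 417.4 K

For a van der Waals gas the second virial coefficient B₂ = b − a/(RT) vanishes at T_B = a/(Rb).
T_B = 1.344/(0.08206×0.03924) = 1.344/0.0032200 = 417.4 K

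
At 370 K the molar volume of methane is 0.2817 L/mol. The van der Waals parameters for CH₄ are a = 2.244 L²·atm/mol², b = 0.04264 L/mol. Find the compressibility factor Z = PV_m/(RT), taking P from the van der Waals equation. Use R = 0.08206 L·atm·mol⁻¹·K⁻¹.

Z ≈ 0.9160

P = RT/(V_m − b) − a/V_m² = (0.08206)(370)/(0.2817 − 0.04264) − 2.244/(0.2817)²
  = 30.362/0.23906 − 28.278 = 127.01 − 28.278 = 98.73 atm
Z = PV_m/(RT) = (98.73)(0.2817)/((0.08206)(370)) = 27.812/30.362 = 0.9160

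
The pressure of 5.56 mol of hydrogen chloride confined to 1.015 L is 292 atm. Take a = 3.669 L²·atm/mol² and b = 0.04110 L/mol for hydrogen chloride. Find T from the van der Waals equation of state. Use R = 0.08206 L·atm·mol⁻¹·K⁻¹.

T = (P + a n²/V²)(V − nb)/(nR)
P + a n²/V² = 292 + (3.669)(5.56)²/(1.015)² = 402.09 atm
V − nb = 1.015 − (5.56)(0.04110) = 0.78648 L
T = (402.09)(0.78648)/((5.56)(0.08206)) = 693.1 K

T ≈ 693.1 K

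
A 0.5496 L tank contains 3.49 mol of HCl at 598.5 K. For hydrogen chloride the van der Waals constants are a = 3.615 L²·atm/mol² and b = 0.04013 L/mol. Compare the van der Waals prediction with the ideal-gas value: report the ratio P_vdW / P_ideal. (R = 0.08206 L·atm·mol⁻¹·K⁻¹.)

P_vdW / P_ideal ≈ 0.8746

Ideal: P_ideal = nRT/V = (3.49)(0.08206)(598.5)/0.5496 = 311.871 atm
vdW: P = nRT/(V − nb) − a n²/V² = 171.404/0.409546 − 44.0311/0.302060 = 418.522 − 145.769 = 272.753 atm
Ratio = 272.753/311.871 = 0.8746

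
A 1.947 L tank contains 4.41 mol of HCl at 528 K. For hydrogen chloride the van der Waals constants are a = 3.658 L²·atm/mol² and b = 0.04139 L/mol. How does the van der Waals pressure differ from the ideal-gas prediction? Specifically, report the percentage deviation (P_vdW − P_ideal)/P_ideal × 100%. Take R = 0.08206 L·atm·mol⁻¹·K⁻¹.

Ideal: P_ideal = nRT/V = (4.41)(0.08206)(528)/1.947 = 98.1382 atm
vdW: P = nRT/(V − nb) − a n²/V² = 191.075/1.76447 − 71.1411/3.79081 = 108.290 − 18.7667 = 89.523 atm
% deviation = (89.523 − 98.1382)/98.1382 × 100% = -8.78%

-8.78 %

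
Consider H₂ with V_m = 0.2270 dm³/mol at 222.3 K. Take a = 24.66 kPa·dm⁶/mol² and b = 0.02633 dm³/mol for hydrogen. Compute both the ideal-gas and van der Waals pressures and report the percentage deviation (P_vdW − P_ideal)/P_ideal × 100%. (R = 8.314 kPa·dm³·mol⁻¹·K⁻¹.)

7.24 %

Ideal: P_ideal = RT/V_m = (8.314)(222.3)/0.2270 = 8141.86 kPa
vdW: P = RT/(V_m − b) − a/V_m² = 1848.20/0.200670 − 24.66/0.0515290 = 9210.15 − 478.565 = 8731.59 kPa
% deviation = (8731.59 − 8141.86)/8141.86 × 100% = 7.24%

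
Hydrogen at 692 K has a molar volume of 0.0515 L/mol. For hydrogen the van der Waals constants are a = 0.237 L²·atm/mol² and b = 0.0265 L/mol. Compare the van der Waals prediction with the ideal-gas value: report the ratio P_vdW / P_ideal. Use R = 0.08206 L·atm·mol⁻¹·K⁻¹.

P_vdW / P_ideal ≈ 1.979

Ideal: P_ideal = RT/V_m = (0.08206)(692)/0.0515 = 1102.63 atm
vdW: P = RT/(V_m − b) − a/V_m² = 56.7855/0.0250000 − 0.237/0.00265225 = 2271.42 − 89.3581 = 2182.06 atm
Ratio = 2182.06/1102.63 = 1.979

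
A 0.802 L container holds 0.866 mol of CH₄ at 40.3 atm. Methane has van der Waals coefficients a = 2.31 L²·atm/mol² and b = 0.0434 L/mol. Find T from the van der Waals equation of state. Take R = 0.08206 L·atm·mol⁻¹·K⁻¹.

T = (P + a n²/V²)(V − nb)/(nR)
P + a n²/V² = 40.3 + (2.31)(0.866)²/(0.802)² = 42.993 atm
V − nb = 0.802 − (0.866)(0.0434) = 0.76442 L
T = (42.993)(0.76442)/((0.866)(0.08206)) = 462.5 K

T ≈ 462.5 K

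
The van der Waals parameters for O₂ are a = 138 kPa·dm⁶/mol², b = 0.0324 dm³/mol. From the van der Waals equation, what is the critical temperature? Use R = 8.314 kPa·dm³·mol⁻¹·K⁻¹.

For a van der Waals gas, T_c = 8a/(27Rb).
T_c = 8×138/(27×8.314×0.0324) = 1104.0/7.2731 = 151.8 K

T_c ≈ 151.8 K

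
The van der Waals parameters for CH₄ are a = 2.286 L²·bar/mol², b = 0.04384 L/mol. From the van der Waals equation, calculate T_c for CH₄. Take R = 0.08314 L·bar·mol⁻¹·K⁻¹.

T_c ≈ 185.8 K

For a van der Waals gas, T_c = 8a/(27Rb).
T_c = 8×2.286/(27×0.08314×0.04384) = 18.288/0.098411 = 185.8 K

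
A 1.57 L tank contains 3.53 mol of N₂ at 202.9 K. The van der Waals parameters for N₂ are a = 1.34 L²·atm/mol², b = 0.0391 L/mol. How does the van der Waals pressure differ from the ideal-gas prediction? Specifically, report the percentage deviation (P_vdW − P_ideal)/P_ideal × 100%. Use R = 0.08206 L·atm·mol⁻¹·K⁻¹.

-8.46 %

Ideal: P_ideal = nRT/V = (3.53)(0.08206)(202.9)/1.57 = 37.4359 atm
vdW: P = nRT/(V − nb) − a n²/V² = 58.7744/1.43198 − 16.6976/2.46490 = 41.0441 − 6.77415 = 34.2700 atm
% deviation = (34.2700 − 37.4359)/37.4359 × 100% = -8.46%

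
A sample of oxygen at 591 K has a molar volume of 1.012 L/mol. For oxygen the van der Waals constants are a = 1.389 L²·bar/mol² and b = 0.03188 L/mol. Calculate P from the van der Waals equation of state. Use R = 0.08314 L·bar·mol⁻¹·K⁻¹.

P ≈ 48.78 bar

P = RT/(V_m − b) − a/V_m²
RT/(V_m − b) = (0.08314)(591)/(1.012 − 0.03188) = 49.136/0.98012 = 50.133 bar
a/V_m² = 1.389/(1.012)² = 1.3563 bar
P = 50.133 − 1.3563 = 48.78 bar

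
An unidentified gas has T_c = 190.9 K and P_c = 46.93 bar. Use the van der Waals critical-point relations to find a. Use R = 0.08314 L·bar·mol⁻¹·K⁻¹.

From T_c = 8a/(27Rb) and P_c = a/(27b²): a = 27 R² T_c²/(64 P_c).
a = 27×(0.08314)²×(190.9)²/(64×46.93) = 6801.4/3003.5 = 2.264 L²·bar/mol²

a ≈ 2.264 L²·bar/mol²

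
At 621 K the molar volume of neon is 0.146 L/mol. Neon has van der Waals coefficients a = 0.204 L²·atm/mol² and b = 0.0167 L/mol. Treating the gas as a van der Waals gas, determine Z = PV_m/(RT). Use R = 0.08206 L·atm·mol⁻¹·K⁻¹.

Z ≈ 1.102

P = RT/(V_m − b) − a/V_m² = (0.08206)(621)/(0.146 − 0.0167) − 0.204/(0.146)²
  = 50.959/0.12930 − 9.5703 = 394.11 − 9.5703 = 384.54 atm
Z = PV_m/(RT) = (384.54)(0.146)/((0.08206)(621)) = 56.143/50.959 = 1.102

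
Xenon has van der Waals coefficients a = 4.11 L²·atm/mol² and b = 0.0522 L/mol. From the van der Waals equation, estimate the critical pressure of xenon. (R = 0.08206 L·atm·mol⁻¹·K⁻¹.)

P_c ≈ 55.86 atm

For a van der Waals gas, P_c = a/(27b²).
P_c = 4.11/(27×(0.0522)²) = 4.11/0.073571 = 55.86 atm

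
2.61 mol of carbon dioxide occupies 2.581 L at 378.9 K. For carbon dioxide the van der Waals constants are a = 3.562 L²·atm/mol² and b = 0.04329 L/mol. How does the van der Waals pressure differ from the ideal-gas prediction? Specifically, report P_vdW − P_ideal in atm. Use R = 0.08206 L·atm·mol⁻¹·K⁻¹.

ΔP ≈ -2.203 atm

Ideal: P_ideal = nRT/V = (2.61)(0.08206)(378.9)/2.581 = 31.4419 atm
vdW: P = nRT/(V − nb) − a n²/V² = 81.1515/2.46801 − 24.2647/6.66156 = 32.8813 − 3.64250 = 29.2388 atm
ΔP = 29.2388 − 31.4419 = -2.203 atm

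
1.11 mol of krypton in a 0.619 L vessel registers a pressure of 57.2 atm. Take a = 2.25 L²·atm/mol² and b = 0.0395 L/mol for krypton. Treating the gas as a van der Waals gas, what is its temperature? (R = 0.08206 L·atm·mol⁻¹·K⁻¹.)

T = (P + a n²/V²)(V − nb)/(nR)
P + a n²/V² = 57.2 + (2.25)(1.11)²/(0.619)² = 64.435 atm
V − nb = 0.619 − (1.11)(0.0395) = 0.57516 L
T = (64.435)(0.57516)/((1.11)(0.08206)) = 406.9 K

T ≈ 406.9 K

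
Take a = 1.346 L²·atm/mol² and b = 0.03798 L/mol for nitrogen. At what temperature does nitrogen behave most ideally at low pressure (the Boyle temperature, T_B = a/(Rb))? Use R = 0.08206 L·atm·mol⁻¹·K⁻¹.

For a van der Waals gas the second virial coefficient B₂ = b − a/(RT) vanishes at T_B = a/(Rb).
T_B = 1.346/(0.08206×0.03798) = 1.346/0.0031166 = 431.9 K

T_B ≈ 431.9 K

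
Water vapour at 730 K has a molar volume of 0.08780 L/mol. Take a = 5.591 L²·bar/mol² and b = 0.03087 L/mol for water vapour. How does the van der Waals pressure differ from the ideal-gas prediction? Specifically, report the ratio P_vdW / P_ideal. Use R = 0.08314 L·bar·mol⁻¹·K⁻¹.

Ideal: P_ideal = RT/V_m = (0.08314)(730)/0.08780 = 691.255 bar
vdW: P = RT/(V_m − b) − a/V_m² = 60.6922/0.0569300 − 5.591/0.00770884 = 1066.08 − 725.271 = 340.81 bar
Ratio = 340.81/691.255 = 0.4930

P_vdW / P_ideal ≈ 0.4930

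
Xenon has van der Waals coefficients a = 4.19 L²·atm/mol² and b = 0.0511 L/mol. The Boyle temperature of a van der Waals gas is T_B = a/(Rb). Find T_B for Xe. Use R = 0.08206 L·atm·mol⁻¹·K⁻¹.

For a van der Waals gas the second virial coefficient B₂ = b − a/(RT) vanishes at T_B = a/(Rb).
T_B = 4.19/(0.08206×0.0511) = 4.19/0.0041933 = 999.2 K

T_B ≈ 999.2 K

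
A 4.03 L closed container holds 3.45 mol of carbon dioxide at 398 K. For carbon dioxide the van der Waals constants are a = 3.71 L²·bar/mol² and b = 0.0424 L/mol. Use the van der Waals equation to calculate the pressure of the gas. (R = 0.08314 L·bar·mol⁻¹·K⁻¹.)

P = nRT/(V − nb) − a n²/V²
nRT/(V − nb) = (3.45)(0.08314)(398)/(4.03 − 3.45×0.0424) = 114.16/3.8837 = 29.395 bar
a n²/V² = (3.71)(3.45)²/(4.03)² = 2.7190 bar
P = 29.395 − 2.7190 = 26.68 bar

P ≈ 26.68 bar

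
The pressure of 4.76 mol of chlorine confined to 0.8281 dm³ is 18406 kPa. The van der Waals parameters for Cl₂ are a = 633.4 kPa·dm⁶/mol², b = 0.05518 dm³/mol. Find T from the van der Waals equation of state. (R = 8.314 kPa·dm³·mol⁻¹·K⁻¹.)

T ≈ 562.0 K

T = (P + a n²/V²)(V − nb)/(nR)
P + a n²/V² = 18406 + (633.4)(4.76)²/(0.8281)² = 39334 kPa
V − nb = 0.8281 − (4.76)(0.05518) = 0.56544 dm³
T = (39334)(0.56544)/((4.76)(8.314)) = 562.0 K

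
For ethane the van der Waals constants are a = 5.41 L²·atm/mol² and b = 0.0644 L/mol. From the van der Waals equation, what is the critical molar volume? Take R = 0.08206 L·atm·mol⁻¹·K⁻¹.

V_m,c ≈ 0.1932 L/mol

For a van der Waals gas, V_m,c = 3b.
V_m,c = 3×0.0644 = 0.1932 L/mol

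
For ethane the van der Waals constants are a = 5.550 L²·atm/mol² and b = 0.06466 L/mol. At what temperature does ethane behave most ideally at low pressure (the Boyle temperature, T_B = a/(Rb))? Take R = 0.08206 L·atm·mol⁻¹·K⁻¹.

For a van der Waals gas the second virial coefficient B₂ = b − a/(RT) vanishes at T_B = a/(Rb).
T_B = 5.550/(0.08206×0.06466) = 5.550/0.0053060 = 1046 K

T_B ≈ 1046 K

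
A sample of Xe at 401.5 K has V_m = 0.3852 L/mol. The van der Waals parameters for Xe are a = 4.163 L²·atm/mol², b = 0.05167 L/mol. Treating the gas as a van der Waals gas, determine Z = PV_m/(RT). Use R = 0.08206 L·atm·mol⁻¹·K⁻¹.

P = RT/(V_m − b) − a/V_m² = (0.08206)(401.5)/(0.3852 − 0.05167) − 4.163/(0.3852)²
  = 32.947/0.33353 − 28.057 = 98.783 − 28.057 = 70.726 atm
Z = PV_m/(RT) = (70.726)(0.3852)/((0.08206)(401.5)) = 27.244/32.947 = 0.8269

Z ≈ 0.8269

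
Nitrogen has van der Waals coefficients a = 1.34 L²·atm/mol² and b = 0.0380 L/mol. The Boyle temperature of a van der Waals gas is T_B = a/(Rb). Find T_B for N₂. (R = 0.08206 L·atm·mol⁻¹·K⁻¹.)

T_B ≈ 429.7 K

For a van der Waals gas the second virial coefficient B₂ = b − a/(RT) vanishes at T_B = a/(Rb).
T_B = 1.34/(0.08206×0.0380) = 1.34/0.0031183 = 429.7 K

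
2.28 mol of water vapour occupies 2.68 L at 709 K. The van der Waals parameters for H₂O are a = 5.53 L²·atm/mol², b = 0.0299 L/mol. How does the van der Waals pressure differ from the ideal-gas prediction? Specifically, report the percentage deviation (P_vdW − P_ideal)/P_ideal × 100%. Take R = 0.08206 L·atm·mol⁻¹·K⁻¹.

-5.48 %

Ideal: P_ideal = nRT/V = (2.28)(0.08206)(709)/2.68 = 49.4969 atm
vdW: P = nRT/(V − nb) − a n²/V² = 132.652/2.61183 − 28.7472/7.18240 = 50.7889 − 4.00245 = 46.7865 atm
% deviation = (46.7865 − 49.4969)/49.4969 × 100% = -5.48%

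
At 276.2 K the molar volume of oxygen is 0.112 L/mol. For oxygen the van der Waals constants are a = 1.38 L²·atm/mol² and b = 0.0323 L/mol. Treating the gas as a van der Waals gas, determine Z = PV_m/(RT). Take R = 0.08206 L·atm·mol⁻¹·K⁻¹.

Z ≈ 0.8616

P = RT/(V_m − b) − a/V_m² = (0.08206)(276.2)/(0.112 − 0.0323) − 1.38/(0.112)²
  = 22.665/0.079700 − 110.01 = 284.38 − 110.01 = 174.37 atm
Z = PV_m/(RT) = (174.37)(0.112)/((0.08206)(276.2)) = 19.529/22.665 = 0.8616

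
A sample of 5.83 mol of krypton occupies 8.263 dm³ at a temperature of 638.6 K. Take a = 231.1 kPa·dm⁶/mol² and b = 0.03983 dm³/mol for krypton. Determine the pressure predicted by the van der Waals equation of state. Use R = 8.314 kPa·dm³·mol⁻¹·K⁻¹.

P ≈ 3739 kPa

P = nRT/(V − nb) − a n²/V²
nRT/(V − nb) = (5.83)(8.314)(638.6)/(8.263 − 5.83×0.03983) = 30953/8.0308 = 3854.3 kPa
a n²/V² = (231.1)(5.83)²/(8.263)² = 115.04 kPa
P = 3854.3 − 115.04 = 3739 kPa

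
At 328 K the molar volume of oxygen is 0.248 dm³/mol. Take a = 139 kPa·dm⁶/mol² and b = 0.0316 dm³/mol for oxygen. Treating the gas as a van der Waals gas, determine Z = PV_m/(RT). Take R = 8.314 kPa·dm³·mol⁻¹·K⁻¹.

P = RT/(V_m − b) − a/V_m² = (8.314)(328)/(0.248 − 0.0316) − 139/(0.248)²
  = 2727.0/0.21640 − 2260.0 = 12602 − 2260.0 = 10342 kPa
Z = PV_m/(RT) = (10342)(0.248)/((8.314)(328)) = 2564.8/2727.0 = 0.9405

Z ≈ 0.9405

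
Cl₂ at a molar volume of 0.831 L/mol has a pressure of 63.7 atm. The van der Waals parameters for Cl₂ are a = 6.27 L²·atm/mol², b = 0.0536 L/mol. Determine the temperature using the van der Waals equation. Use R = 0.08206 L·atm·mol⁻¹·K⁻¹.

T = (P + a/V_m²)(V_m − b)/R
P + a/V_m² = 63.7 + 6.27/(0.831)² = 72.780 atm
V_m − b = 0.831 − 0.0536 = 0.77740 L/mol
T = (72.780)(0.77740)/0.08206 = 689.5 K

T ≈ 689.5 K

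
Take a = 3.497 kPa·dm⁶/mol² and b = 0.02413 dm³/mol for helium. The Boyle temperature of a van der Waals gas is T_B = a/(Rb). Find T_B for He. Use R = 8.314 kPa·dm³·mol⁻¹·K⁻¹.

For a van der Waals gas the second virial coefficient B₂ = b − a/(RT) vanishes at T_B = a/(Rb).
T_B = 3.497/(8.314×0.02413) = 3.497/0.20062 = 17.43 K

T_B ≈ 17.43 K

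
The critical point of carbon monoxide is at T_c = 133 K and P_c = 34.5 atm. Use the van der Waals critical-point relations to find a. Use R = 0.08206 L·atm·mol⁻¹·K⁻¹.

From T_c = 8a/(27Rb) and P_c = a/(27b²): a = 27 R² T_c²/(64 P_c).
a = 27×(0.08206)²×(133)²/(64×34.5) = 3216.1/2208.0 = 1.457 L²·atm/mol²

a ≈ 1.457 L²·atm/mol²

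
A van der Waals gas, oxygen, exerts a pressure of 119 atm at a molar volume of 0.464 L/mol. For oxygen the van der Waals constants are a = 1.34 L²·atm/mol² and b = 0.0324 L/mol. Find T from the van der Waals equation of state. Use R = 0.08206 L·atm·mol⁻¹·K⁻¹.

T ≈ 658.6 K

T = (P + a/V_m²)(V_m − b)/R
P + a/V_m² = 119 + 1.34/(0.464)² = 125.22 atm
V_m − b = 0.464 − 0.0324 = 0.43160 L/mol
T = (125.22)(0.43160)/0.08206 = 658.6 K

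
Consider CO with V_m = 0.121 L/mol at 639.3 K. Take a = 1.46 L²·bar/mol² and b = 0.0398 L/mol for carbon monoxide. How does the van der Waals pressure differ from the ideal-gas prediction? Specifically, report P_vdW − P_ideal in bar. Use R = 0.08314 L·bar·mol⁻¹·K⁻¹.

ΔP ≈ 115.6 bar

Ideal: P_ideal = RT/V_m = (0.08314)(639.3)/0.121 = 439.268 bar
vdW: P = RT/(V_m − b) − a/V_m² = 53.1514/0.0812000 − 1.46/0.0146410 = 654.574 − 99.7200 = 554.854 bar
ΔP = 554.854 − 439.268 = 115.6 bar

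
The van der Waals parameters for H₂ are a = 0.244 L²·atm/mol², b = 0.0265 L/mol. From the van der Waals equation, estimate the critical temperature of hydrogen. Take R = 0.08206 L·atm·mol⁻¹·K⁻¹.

For a van der Waals gas, T_c = 8a/(27Rb).
T_c = 8×0.244/(27×0.08206×0.0265) = 1.9520/0.058714 = 33.25 K

T_c ≈ 33.25 K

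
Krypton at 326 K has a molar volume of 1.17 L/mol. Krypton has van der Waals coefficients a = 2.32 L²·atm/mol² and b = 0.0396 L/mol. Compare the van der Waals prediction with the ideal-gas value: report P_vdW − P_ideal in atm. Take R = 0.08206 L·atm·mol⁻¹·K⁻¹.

Ideal: P_ideal = RT/V_m = (0.08206)(326)/1.17 = 22.8646 atm
vdW: P = RT/(V_m − b) − a/V_m² = 26.7516/1.13040 − 2.32/1.36890 = 23.6656 − 1.69479 = 21.9708 atm
ΔP = 21.9708 − 22.8646 = -0.894 atm

ΔP ≈ -0.894 atm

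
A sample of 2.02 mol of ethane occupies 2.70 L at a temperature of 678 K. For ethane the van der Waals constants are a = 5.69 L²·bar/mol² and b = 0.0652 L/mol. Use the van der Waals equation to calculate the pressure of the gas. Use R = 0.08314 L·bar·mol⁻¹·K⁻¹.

P = nRT/(V − nb) − a n²/V²
nRT/(V − nb) = (2.02)(0.08314)(678)/(2.70 − 2.02×0.0652) = 113.87/2.5683 = 44.337 bar
a n²/V² = (5.69)(2.02)²/(2.70)² = 3.1848 bar
P = 44.337 − 3.1848 = 41.15 bar

P ≈ 41.15 bar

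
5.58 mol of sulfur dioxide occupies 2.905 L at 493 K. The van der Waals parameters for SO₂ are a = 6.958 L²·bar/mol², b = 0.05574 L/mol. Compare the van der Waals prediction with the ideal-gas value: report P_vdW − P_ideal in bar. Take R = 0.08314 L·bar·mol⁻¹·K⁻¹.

Ideal: P_ideal = nRT/V = (5.58)(0.08314)(493)/2.905 = 78.7309 bar
vdW: P = nRT/(V − nb) − a n²/V² = 228.713/2.59397 − 216.647/8.43903 = 88.1710 − 25.6720 = 62.4990 bar
ΔP = 62.4990 − 78.7309 = -16.23 bar

ΔP ≈ -16.23 bar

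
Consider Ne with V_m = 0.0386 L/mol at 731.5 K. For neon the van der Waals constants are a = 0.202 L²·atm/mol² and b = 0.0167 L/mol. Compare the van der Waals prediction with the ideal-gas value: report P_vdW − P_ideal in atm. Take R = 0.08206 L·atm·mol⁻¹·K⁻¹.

Ideal: P_ideal = RT/V_m = (0.08206)(731.5)/0.0386 = 1555.10 atm
vdW: P = RT/(V_m − b) − a/V_m² = 60.0269/0.0219000 − 0.202/0.00148996 = 2740.95 − 135.574 = 2605.38 atm
ΔP = 2605.38 − 1555.10 = 1050 atm

ΔP ≈ 1050 atm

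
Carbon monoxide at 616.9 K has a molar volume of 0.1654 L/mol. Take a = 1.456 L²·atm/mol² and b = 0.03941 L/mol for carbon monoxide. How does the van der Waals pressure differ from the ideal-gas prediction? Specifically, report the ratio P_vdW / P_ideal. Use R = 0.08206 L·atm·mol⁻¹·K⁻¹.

Ideal: P_ideal = RT/V_m = (0.08206)(616.9)/0.1654 = 306.063 atm
vdW: P = RT/(V_m − b) − a/V_m² = 50.6228/0.125990 − 1.456/0.0273572 = 401.800 − 53.2218 = 348.578 atm
Ratio = 348.578/306.063 = 1.139

P_vdW / P_ideal ≈ 1.139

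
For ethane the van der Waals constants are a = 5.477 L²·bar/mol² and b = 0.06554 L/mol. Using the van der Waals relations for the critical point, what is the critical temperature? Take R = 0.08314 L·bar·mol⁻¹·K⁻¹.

For a van der Waals gas, T_c = 8a/(27Rb).
T_c = 8×5.477/(27×0.08314×0.06554) = 43.816/0.14712 = 297.8 K

T_c ≈ 297.8 K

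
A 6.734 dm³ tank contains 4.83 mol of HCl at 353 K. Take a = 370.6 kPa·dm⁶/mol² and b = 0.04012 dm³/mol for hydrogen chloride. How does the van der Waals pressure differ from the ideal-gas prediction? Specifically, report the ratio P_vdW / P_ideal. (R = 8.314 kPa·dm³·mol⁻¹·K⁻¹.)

P_vdW / P_ideal ≈ 0.9391

Ideal: P_ideal = nRT/V = (4.83)(8.314)(353)/6.734 = 2105.03 kPa
vdW: P = nRT/(V − nb) − a n²/V² = 14175.3/6.54022 − 8645.69/45.3468 = 2167.40 − 190.657 = 1976.74 kPa
Ratio = 1976.74/2105.03 = 0.9391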